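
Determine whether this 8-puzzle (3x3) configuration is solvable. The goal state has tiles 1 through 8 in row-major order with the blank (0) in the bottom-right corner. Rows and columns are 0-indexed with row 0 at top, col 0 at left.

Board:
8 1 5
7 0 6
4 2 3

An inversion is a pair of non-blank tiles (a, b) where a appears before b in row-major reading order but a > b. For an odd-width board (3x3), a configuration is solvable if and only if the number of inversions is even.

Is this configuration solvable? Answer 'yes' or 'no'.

Inversions (pairs i<j in row-major order where tile[i] > tile[j] > 0): 19
19 is odd, so the puzzle is not solvable.

Answer: no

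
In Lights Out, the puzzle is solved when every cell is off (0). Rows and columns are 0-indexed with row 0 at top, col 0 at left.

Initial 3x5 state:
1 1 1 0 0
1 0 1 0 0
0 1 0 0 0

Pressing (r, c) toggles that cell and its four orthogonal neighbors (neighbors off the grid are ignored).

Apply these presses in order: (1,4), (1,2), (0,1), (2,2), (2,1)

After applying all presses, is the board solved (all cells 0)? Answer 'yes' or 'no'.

After press 1 at (1,4):
1 1 1 0 1
1 0 1 1 1
0 1 0 0 1

After press 2 at (1,2):
1 1 0 0 1
1 1 0 0 1
0 1 1 0 1

After press 3 at (0,1):
0 0 1 0 1
1 0 0 0 1
0 1 1 0 1

After press 4 at (2,2):
0 0 1 0 1
1 0 1 0 1
0 0 0 1 1

After press 5 at (2,1):
0 0 1 0 1
1 1 1 0 1
1 1 1 1 1

Lights still on: 11

Answer: no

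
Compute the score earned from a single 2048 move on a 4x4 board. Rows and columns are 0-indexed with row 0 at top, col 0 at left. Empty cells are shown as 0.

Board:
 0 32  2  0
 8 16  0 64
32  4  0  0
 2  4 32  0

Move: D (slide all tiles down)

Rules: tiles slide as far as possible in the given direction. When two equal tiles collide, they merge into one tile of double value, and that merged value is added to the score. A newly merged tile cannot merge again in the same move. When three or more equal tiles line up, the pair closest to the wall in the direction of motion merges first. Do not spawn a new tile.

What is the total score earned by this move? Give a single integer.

Slide down:
col 0: [0, 8, 32, 2] -> [0, 8, 32, 2]  score +0 (running 0)
col 1: [32, 16, 4, 4] -> [0, 32, 16, 8]  score +8 (running 8)
col 2: [2, 0, 0, 32] -> [0, 0, 2, 32]  score +0 (running 8)
col 3: [0, 64, 0, 0] -> [0, 0, 0, 64]  score +0 (running 8)
Board after move:
 0  0  0  0
 8 32  0  0
32 16  2  0
 2  8 32 64

Answer: 8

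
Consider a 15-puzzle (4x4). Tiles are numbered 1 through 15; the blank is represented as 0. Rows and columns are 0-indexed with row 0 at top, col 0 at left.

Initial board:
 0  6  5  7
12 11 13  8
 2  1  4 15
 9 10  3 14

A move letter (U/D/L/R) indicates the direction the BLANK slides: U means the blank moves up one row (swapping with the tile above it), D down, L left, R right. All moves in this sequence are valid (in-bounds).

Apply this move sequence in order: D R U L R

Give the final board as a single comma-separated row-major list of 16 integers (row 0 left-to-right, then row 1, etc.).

After move 1 (D):
12  6  5  7
 0 11 13  8
 2  1  4 15
 9 10  3 14

After move 2 (R):
12  6  5  7
11  0 13  8
 2  1  4 15
 9 10  3 14

After move 3 (U):
12  0  5  7
11  6 13  8
 2  1  4 15
 9 10  3 14

After move 4 (L):
 0 12  5  7
11  6 13  8
 2  1  4 15
 9 10  3 14

After move 5 (R):
12  0  5  7
11  6 13  8
 2  1  4 15
 9 10  3 14

Answer: 12, 0, 5, 7, 11, 6, 13, 8, 2, 1, 4, 15, 9, 10, 3, 14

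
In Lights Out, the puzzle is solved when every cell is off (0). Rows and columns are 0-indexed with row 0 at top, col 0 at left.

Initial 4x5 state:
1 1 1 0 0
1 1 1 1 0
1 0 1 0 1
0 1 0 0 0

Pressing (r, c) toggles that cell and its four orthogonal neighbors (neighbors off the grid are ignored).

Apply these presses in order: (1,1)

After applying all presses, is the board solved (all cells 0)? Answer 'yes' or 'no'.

Answer: no

Derivation:
After press 1 at (1,1):
1 0 1 0 0
0 0 0 1 0
1 1 1 0 1
0 1 0 0 0

Lights still on: 8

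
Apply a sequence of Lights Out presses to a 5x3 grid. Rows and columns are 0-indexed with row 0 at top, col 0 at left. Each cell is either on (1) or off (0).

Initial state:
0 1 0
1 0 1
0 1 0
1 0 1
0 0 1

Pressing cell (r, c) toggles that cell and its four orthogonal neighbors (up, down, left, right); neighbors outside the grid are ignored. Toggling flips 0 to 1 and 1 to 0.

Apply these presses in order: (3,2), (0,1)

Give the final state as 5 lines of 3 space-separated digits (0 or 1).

Answer: 1 0 1
1 1 1
0 1 1
1 1 0
0 0 0

Derivation:
After press 1 at (3,2):
0 1 0
1 0 1
0 1 1
1 1 0
0 0 0

After press 2 at (0,1):
1 0 1
1 1 1
0 1 1
1 1 0
0 0 0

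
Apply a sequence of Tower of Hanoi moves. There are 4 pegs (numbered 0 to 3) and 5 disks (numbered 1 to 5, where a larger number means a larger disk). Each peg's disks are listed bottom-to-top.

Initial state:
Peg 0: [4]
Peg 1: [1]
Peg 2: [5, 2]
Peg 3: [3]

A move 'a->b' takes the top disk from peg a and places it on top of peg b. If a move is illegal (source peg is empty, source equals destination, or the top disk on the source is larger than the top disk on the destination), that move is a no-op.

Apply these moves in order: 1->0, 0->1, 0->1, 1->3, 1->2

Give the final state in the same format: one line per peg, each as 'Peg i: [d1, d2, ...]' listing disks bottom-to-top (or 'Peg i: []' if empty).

Answer: Peg 0: [4]
Peg 1: []
Peg 2: [5, 2]
Peg 3: [3, 1]

Derivation:
After move 1 (1->0):
Peg 0: [4, 1]
Peg 1: []
Peg 2: [5, 2]
Peg 3: [3]

After move 2 (0->1):
Peg 0: [4]
Peg 1: [1]
Peg 2: [5, 2]
Peg 3: [3]

After move 3 (0->1):
Peg 0: [4]
Peg 1: [1]
Peg 2: [5, 2]
Peg 3: [3]

After move 4 (1->3):
Peg 0: [4]
Peg 1: []
Peg 2: [5, 2]
Peg 3: [3, 1]

After move 5 (1->2):
Peg 0: [4]
Peg 1: []
Peg 2: [5, 2]
Peg 3: [3, 1]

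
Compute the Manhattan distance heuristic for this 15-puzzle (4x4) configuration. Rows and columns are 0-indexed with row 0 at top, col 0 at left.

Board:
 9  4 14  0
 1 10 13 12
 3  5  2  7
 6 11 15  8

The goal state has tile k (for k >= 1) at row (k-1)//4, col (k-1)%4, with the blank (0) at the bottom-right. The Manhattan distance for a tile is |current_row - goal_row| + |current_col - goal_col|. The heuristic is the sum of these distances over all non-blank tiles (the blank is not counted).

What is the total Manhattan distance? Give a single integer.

Answer: 33

Derivation:
Tile 9: (0,0)->(2,0) = 2
Tile 4: (0,1)->(0,3) = 2
Tile 14: (0,2)->(3,1) = 4
Tile 1: (1,0)->(0,0) = 1
Tile 10: (1,1)->(2,1) = 1
Tile 13: (1,2)->(3,0) = 4
Tile 12: (1,3)->(2,3) = 1
Tile 3: (2,0)->(0,2) = 4
Tile 5: (2,1)->(1,0) = 2
Tile 2: (2,2)->(0,1) = 3
Tile 7: (2,3)->(1,2) = 2
Tile 6: (3,0)->(1,1) = 3
Tile 11: (3,1)->(2,2) = 2
Tile 15: (3,2)->(3,2) = 0
Tile 8: (3,3)->(1,3) = 2
Sum: 2 + 2 + 4 + 1 + 1 + 4 + 1 + 4 + 2 + 3 + 2 + 3 + 2 + 0 + 2 = 33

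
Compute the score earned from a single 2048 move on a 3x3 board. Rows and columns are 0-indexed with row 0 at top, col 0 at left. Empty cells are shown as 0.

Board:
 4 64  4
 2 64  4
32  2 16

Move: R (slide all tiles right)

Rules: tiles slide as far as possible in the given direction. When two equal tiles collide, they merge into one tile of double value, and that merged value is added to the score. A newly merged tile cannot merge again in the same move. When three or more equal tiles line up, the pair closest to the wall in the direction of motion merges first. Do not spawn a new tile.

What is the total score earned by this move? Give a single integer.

Slide right:
row 0: [4, 64, 4] -> [4, 64, 4]  score +0 (running 0)
row 1: [2, 64, 4] -> [2, 64, 4]  score +0 (running 0)
row 2: [32, 2, 16] -> [32, 2, 16]  score +0 (running 0)
Board after move:
 4 64  4
 2 64  4
32  2 16

Answer: 0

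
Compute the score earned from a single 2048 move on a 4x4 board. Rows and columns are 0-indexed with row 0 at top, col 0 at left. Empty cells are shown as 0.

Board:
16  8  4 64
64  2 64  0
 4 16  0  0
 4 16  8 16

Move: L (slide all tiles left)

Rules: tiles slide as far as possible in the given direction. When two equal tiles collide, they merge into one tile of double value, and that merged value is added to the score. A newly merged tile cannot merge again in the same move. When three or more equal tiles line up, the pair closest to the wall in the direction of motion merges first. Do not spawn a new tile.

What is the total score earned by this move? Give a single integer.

Answer: 0

Derivation:
Slide left:
row 0: [16, 8, 4, 64] -> [16, 8, 4, 64]  score +0 (running 0)
row 1: [64, 2, 64, 0] -> [64, 2, 64, 0]  score +0 (running 0)
row 2: [4, 16, 0, 0] -> [4, 16, 0, 0]  score +0 (running 0)
row 3: [4, 16, 8, 16] -> [4, 16, 8, 16]  score +0 (running 0)
Board after move:
16  8  4 64
64  2 64  0
 4 16  0  0
 4 16  8 16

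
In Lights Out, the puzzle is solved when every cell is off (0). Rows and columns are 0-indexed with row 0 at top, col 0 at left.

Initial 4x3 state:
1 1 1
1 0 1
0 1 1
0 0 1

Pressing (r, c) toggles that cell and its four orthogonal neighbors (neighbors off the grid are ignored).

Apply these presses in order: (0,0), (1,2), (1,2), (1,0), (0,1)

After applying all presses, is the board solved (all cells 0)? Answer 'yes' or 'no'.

After press 1 at (0,0):
0 0 1
0 0 1
0 1 1
0 0 1

After press 2 at (1,2):
0 0 0
0 1 0
0 1 0
0 0 1

After press 3 at (1,2):
0 0 1
0 0 1
0 1 1
0 0 1

After press 4 at (1,0):
1 0 1
1 1 1
1 1 1
0 0 1

After press 5 at (0,1):
0 1 0
1 0 1
1 1 1
0 0 1

Lights still on: 7

Answer: no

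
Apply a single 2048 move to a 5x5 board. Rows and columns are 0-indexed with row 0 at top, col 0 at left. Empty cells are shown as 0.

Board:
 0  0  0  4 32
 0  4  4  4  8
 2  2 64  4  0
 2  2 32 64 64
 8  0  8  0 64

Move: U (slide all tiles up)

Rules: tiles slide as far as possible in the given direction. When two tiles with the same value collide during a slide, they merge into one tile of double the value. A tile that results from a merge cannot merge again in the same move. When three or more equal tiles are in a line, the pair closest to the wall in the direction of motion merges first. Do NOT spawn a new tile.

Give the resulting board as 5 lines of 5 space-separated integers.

Answer:   4   4   4   8  32
  8   4  64   4   8
  0   0  32  64 128
  0   0   8   0   0
  0   0   0   0   0

Derivation:
Slide up:
col 0: [0, 0, 2, 2, 8] -> [4, 8, 0, 0, 0]
col 1: [0, 4, 2, 2, 0] -> [4, 4, 0, 0, 0]
col 2: [0, 4, 64, 32, 8] -> [4, 64, 32, 8, 0]
col 3: [4, 4, 4, 64, 0] -> [8, 4, 64, 0, 0]
col 4: [32, 8, 0, 64, 64] -> [32, 8, 128, 0, 0]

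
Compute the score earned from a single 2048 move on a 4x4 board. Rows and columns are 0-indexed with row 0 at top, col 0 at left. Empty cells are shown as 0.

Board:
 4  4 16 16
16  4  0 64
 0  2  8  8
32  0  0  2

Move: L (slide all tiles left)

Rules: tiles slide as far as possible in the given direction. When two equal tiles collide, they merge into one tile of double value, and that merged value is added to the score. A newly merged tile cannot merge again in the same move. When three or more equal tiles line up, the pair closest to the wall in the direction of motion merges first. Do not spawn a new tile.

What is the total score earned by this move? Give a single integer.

Slide left:
row 0: [4, 4, 16, 16] -> [8, 32, 0, 0]  score +40 (running 40)
row 1: [16, 4, 0, 64] -> [16, 4, 64, 0]  score +0 (running 40)
row 2: [0, 2, 8, 8] -> [2, 16, 0, 0]  score +16 (running 56)
row 3: [32, 0, 0, 2] -> [32, 2, 0, 0]  score +0 (running 56)
Board after move:
 8 32  0  0
16  4 64  0
 2 16  0  0
32  2  0  0

Answer: 56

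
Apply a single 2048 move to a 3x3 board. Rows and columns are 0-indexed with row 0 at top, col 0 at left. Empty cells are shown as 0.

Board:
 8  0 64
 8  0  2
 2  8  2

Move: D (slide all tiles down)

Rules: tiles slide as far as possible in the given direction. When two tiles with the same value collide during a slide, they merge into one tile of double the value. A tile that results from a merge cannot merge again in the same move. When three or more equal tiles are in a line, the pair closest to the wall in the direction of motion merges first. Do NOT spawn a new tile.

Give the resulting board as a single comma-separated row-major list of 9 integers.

Slide down:
col 0: [8, 8, 2] -> [0, 16, 2]
col 1: [0, 0, 8] -> [0, 0, 8]
col 2: [64, 2, 2] -> [0, 64, 4]

Answer: 0, 0, 0, 16, 0, 64, 2, 8, 4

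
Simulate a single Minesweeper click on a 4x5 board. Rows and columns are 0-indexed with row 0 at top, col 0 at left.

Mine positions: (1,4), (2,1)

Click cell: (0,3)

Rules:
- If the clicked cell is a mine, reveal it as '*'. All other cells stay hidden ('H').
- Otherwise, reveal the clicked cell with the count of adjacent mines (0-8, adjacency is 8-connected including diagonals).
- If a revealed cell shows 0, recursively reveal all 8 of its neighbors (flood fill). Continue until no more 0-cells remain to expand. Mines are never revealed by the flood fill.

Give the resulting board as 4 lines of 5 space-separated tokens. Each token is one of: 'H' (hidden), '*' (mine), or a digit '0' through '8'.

H H H 1 H
H H H H H
H H H H H
H H H H H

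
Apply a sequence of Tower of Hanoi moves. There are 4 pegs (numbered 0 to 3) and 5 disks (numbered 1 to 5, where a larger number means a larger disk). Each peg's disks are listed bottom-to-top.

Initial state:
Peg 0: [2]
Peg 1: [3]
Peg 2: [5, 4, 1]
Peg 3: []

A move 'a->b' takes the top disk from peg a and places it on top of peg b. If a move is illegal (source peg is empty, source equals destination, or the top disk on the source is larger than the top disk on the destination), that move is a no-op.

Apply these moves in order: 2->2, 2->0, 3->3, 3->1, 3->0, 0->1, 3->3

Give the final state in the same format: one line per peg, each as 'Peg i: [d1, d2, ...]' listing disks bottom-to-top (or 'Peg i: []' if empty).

After move 1 (2->2):
Peg 0: [2]
Peg 1: [3]
Peg 2: [5, 4, 1]
Peg 3: []

After move 2 (2->0):
Peg 0: [2, 1]
Peg 1: [3]
Peg 2: [5, 4]
Peg 3: []

After move 3 (3->3):
Peg 0: [2, 1]
Peg 1: [3]
Peg 2: [5, 4]
Peg 3: []

After move 4 (3->1):
Peg 0: [2, 1]
Peg 1: [3]
Peg 2: [5, 4]
Peg 3: []

After move 5 (3->0):
Peg 0: [2, 1]
Peg 1: [3]
Peg 2: [5, 4]
Peg 3: []

After move 6 (0->1):
Peg 0: [2]
Peg 1: [3, 1]
Peg 2: [5, 4]
Peg 3: []

After move 7 (3->3):
Peg 0: [2]
Peg 1: [3, 1]
Peg 2: [5, 4]
Peg 3: []

Answer: Peg 0: [2]
Peg 1: [3, 1]
Peg 2: [5, 4]
Peg 3: []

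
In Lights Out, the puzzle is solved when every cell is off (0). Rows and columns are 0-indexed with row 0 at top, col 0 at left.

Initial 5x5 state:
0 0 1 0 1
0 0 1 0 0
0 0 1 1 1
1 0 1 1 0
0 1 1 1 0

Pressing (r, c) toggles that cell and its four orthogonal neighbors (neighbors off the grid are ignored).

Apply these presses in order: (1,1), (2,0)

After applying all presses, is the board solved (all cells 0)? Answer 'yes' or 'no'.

Answer: no

Derivation:
After press 1 at (1,1):
0 1 1 0 1
1 1 0 0 0
0 1 1 1 1
1 0 1 1 0
0 1 1 1 0

After press 2 at (2,0):
0 1 1 0 1
0 1 0 0 0
1 0 1 1 1
0 0 1 1 0
0 1 1 1 0

Lights still on: 13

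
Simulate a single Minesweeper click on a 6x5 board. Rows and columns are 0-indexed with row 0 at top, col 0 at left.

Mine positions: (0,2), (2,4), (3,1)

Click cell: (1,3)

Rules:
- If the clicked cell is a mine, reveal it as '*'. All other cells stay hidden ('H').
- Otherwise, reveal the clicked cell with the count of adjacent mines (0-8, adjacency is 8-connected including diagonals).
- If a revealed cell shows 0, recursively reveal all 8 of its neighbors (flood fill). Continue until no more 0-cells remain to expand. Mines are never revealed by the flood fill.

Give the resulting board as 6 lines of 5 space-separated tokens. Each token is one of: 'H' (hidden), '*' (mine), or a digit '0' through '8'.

H H H H H
H H H 2 H
H H H H H
H H H H H
H H H H H
H H H H H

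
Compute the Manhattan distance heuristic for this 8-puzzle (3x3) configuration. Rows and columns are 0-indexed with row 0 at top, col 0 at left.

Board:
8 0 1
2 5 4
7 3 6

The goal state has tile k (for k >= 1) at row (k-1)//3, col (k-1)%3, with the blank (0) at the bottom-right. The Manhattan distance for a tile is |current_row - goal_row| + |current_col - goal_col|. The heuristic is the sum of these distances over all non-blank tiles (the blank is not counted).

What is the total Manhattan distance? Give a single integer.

Answer: 13

Derivation:
Tile 8: at (0,0), goal (2,1), distance |0-2|+|0-1| = 3
Tile 1: at (0,2), goal (0,0), distance |0-0|+|2-0| = 2
Tile 2: at (1,0), goal (0,1), distance |1-0|+|0-1| = 2
Tile 5: at (1,1), goal (1,1), distance |1-1|+|1-1| = 0
Tile 4: at (1,2), goal (1,0), distance |1-1|+|2-0| = 2
Tile 7: at (2,0), goal (2,0), distance |2-2|+|0-0| = 0
Tile 3: at (2,1), goal (0,2), distance |2-0|+|1-2| = 3
Tile 6: at (2,2), goal (1,2), distance |2-1|+|2-2| = 1
Sum: 3 + 2 + 2 + 0 + 2 + 0 + 3 + 1 = 13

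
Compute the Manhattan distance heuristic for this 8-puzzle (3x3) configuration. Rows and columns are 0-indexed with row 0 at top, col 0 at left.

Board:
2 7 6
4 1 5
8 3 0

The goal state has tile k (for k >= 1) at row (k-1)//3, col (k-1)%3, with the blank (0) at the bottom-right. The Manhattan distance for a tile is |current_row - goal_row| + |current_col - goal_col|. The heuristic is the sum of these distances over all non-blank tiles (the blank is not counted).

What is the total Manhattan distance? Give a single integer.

Tile 2: at (0,0), goal (0,1), distance |0-0|+|0-1| = 1
Tile 7: at (0,1), goal (2,0), distance |0-2|+|1-0| = 3
Tile 6: at (0,2), goal (1,2), distance |0-1|+|2-2| = 1
Tile 4: at (1,0), goal (1,0), distance |1-1|+|0-0| = 0
Tile 1: at (1,1), goal (0,0), distance |1-0|+|1-0| = 2
Tile 5: at (1,2), goal (1,1), distance |1-1|+|2-1| = 1
Tile 8: at (2,0), goal (2,1), distance |2-2|+|0-1| = 1
Tile 3: at (2,1), goal (0,2), distance |2-0|+|1-2| = 3
Sum: 1 + 3 + 1 + 0 + 2 + 1 + 1 + 3 = 12

Answer: 12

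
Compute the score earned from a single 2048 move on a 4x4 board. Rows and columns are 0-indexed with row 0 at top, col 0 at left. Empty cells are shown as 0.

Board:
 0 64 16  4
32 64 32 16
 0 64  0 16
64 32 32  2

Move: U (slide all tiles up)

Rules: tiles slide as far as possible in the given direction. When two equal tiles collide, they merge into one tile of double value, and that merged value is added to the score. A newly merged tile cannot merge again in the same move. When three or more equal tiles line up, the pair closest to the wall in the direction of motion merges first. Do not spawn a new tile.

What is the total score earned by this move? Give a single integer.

Answer: 224

Derivation:
Slide up:
col 0: [0, 32, 0, 64] -> [32, 64, 0, 0]  score +0 (running 0)
col 1: [64, 64, 64, 32] -> [128, 64, 32, 0]  score +128 (running 128)
col 2: [16, 32, 0, 32] -> [16, 64, 0, 0]  score +64 (running 192)
col 3: [4, 16, 16, 2] -> [4, 32, 2, 0]  score +32 (running 224)
Board after move:
 32 128  16   4
 64  64  64  32
  0  32   0   2
  0   0   0   0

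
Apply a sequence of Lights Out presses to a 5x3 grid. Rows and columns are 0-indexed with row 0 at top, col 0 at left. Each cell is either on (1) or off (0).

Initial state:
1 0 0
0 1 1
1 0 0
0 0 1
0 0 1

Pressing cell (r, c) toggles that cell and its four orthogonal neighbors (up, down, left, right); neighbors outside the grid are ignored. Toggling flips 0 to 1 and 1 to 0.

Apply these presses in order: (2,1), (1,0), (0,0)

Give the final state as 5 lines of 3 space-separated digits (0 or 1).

Answer: 1 1 0
0 1 1
1 1 1
0 1 1
0 0 1

Derivation:
After press 1 at (2,1):
1 0 0
0 0 1
0 1 1
0 1 1
0 0 1

After press 2 at (1,0):
0 0 0
1 1 1
1 1 1
0 1 1
0 0 1

After press 3 at (0,0):
1 1 0
0 1 1
1 1 1
0 1 1
0 0 1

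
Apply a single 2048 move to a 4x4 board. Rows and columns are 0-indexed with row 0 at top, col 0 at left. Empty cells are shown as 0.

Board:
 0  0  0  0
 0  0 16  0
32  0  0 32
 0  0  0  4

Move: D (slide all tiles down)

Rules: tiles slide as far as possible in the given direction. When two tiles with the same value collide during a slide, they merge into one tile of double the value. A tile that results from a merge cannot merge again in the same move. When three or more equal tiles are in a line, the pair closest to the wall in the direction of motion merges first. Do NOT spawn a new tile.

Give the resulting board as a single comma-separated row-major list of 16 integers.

Answer: 0, 0, 0, 0, 0, 0, 0, 0, 0, 0, 0, 32, 32, 0, 16, 4

Derivation:
Slide down:
col 0: [0, 0, 32, 0] -> [0, 0, 0, 32]
col 1: [0, 0, 0, 0] -> [0, 0, 0, 0]
col 2: [0, 16, 0, 0] -> [0, 0, 0, 16]
col 3: [0, 0, 32, 4] -> [0, 0, 32, 4]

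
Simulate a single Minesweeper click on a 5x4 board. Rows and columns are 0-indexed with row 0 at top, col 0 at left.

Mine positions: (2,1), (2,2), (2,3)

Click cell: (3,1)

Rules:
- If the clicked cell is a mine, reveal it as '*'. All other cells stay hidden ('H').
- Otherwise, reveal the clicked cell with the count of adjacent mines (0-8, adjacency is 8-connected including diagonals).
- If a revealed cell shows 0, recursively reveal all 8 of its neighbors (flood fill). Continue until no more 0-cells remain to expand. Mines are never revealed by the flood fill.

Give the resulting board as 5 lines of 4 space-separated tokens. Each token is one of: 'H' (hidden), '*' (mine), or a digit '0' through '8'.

H H H H
H H H H
H H H H
H 2 H H
H H H H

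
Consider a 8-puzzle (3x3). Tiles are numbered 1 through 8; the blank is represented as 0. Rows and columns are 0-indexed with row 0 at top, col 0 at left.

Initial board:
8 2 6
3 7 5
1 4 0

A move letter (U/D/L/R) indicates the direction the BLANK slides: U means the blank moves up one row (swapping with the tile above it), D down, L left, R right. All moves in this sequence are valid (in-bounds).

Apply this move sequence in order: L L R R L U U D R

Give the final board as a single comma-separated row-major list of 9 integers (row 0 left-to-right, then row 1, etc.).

After move 1 (L):
8 2 6
3 7 5
1 0 4

After move 2 (L):
8 2 6
3 7 5
0 1 4

After move 3 (R):
8 2 6
3 7 5
1 0 4

After move 4 (R):
8 2 6
3 7 5
1 4 0

After move 5 (L):
8 2 6
3 7 5
1 0 4

After move 6 (U):
8 2 6
3 0 5
1 7 4

After move 7 (U):
8 0 6
3 2 5
1 7 4

After move 8 (D):
8 2 6
3 0 5
1 7 4

After move 9 (R):
8 2 6
3 5 0
1 7 4

Answer: 8, 2, 6, 3, 5, 0, 1, 7, 4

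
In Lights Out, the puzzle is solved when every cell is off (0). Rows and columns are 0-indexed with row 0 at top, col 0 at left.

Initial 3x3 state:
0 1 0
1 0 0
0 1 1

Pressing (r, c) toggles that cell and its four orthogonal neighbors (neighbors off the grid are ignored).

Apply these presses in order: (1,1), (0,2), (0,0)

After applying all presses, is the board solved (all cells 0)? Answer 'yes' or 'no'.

After press 1 at (1,1):
0 0 0
0 1 1
0 0 1

After press 2 at (0,2):
0 1 1
0 1 0
0 0 1

After press 3 at (0,0):
1 0 1
1 1 0
0 0 1

Lights still on: 5

Answer: no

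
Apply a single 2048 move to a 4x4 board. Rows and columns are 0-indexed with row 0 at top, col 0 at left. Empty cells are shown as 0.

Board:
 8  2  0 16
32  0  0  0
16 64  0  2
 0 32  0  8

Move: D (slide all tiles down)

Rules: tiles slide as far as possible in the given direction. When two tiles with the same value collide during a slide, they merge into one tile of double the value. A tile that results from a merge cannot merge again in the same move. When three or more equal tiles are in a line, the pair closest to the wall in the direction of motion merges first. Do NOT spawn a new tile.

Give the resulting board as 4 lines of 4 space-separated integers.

Answer:  0  0  0  0
 8  2  0 16
32 64  0  2
16 32  0  8

Derivation:
Slide down:
col 0: [8, 32, 16, 0] -> [0, 8, 32, 16]
col 1: [2, 0, 64, 32] -> [0, 2, 64, 32]
col 2: [0, 0, 0, 0] -> [0, 0, 0, 0]
col 3: [16, 0, 2, 8] -> [0, 16, 2, 8]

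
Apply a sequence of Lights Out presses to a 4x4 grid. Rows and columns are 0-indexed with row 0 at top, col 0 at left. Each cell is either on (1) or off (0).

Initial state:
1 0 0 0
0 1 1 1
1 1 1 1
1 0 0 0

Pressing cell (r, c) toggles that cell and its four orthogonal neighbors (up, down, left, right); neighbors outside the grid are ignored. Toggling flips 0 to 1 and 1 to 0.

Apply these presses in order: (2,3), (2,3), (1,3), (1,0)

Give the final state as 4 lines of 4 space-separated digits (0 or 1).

After press 1 at (2,3):
1 0 0 0
0 1 1 0
1 1 0 0
1 0 0 1

After press 2 at (2,3):
1 0 0 0
0 1 1 1
1 1 1 1
1 0 0 0

After press 3 at (1,3):
1 0 0 1
0 1 0 0
1 1 1 0
1 0 0 0

After press 4 at (1,0):
0 0 0 1
1 0 0 0
0 1 1 0
1 0 0 0

Answer: 0 0 0 1
1 0 0 0
0 1 1 0
1 0 0 0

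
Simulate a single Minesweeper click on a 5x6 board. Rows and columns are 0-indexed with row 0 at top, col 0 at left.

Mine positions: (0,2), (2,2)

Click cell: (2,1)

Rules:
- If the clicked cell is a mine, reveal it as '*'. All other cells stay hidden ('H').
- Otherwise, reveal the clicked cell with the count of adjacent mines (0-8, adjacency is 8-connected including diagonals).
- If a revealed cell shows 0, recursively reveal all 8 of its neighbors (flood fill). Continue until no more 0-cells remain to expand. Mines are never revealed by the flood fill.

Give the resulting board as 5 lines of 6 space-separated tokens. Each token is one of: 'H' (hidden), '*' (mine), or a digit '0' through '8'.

H H H H H H
H H H H H H
H 1 H H H H
H H H H H H
H H H H H H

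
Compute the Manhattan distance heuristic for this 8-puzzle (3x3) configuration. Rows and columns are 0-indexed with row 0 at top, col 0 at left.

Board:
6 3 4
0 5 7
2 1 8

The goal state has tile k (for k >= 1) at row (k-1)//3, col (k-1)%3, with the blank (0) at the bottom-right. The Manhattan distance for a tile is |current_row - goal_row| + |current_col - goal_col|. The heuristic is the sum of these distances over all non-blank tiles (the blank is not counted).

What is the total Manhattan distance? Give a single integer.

Answer: 17

Derivation:
Tile 6: at (0,0), goal (1,2), distance |0-1|+|0-2| = 3
Tile 3: at (0,1), goal (0,2), distance |0-0|+|1-2| = 1
Tile 4: at (0,2), goal (1,0), distance |0-1|+|2-0| = 3
Tile 5: at (1,1), goal (1,1), distance |1-1|+|1-1| = 0
Tile 7: at (1,2), goal (2,0), distance |1-2|+|2-0| = 3
Tile 2: at (2,0), goal (0,1), distance |2-0|+|0-1| = 3
Tile 1: at (2,1), goal (0,0), distance |2-0|+|1-0| = 3
Tile 8: at (2,2), goal (2,1), distance |2-2|+|2-1| = 1
Sum: 3 + 1 + 3 + 0 + 3 + 3 + 3 + 1 = 17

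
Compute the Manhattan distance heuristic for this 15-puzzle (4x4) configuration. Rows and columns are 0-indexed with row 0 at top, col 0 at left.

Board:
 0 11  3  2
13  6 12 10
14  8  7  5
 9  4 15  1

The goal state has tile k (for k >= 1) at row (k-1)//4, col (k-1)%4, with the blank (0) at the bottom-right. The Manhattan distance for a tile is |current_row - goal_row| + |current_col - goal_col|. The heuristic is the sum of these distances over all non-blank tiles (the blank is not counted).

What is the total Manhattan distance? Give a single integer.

Tile 11: at (0,1), goal (2,2), distance |0-2|+|1-2| = 3
Tile 3: at (0,2), goal (0,2), distance |0-0|+|2-2| = 0
Tile 2: at (0,3), goal (0,1), distance |0-0|+|3-1| = 2
Tile 13: at (1,0), goal (3,0), distance |1-3|+|0-0| = 2
Tile 6: at (1,1), goal (1,1), distance |1-1|+|1-1| = 0
Tile 12: at (1,2), goal (2,3), distance |1-2|+|2-3| = 2
Tile 10: at (1,3), goal (2,1), distance |1-2|+|3-1| = 3
Tile 14: at (2,0), goal (3,1), distance |2-3|+|0-1| = 2
Tile 8: at (2,1), goal (1,3), distance |2-1|+|1-3| = 3
Tile 7: at (2,2), goal (1,2), distance |2-1|+|2-2| = 1
Tile 5: at (2,3), goal (1,0), distance |2-1|+|3-0| = 4
Tile 9: at (3,0), goal (2,0), distance |3-2|+|0-0| = 1
Tile 4: at (3,1), goal (0,3), distance |3-0|+|1-3| = 5
Tile 15: at (3,2), goal (3,2), distance |3-3|+|2-2| = 0
Tile 1: at (3,3), goal (0,0), distance |3-0|+|3-0| = 6
Sum: 3 + 0 + 2 + 2 + 0 + 2 + 3 + 2 + 3 + 1 + 4 + 1 + 5 + 0 + 6 = 34

Answer: 34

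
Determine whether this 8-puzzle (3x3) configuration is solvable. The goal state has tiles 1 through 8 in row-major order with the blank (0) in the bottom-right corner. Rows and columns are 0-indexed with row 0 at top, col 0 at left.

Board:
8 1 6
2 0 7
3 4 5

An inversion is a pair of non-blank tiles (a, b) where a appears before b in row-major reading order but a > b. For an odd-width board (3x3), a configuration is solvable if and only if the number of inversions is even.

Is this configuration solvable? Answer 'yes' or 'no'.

Inversions (pairs i<j in row-major order where tile[i] > tile[j] > 0): 14
14 is even, so the puzzle is solvable.

Answer: yes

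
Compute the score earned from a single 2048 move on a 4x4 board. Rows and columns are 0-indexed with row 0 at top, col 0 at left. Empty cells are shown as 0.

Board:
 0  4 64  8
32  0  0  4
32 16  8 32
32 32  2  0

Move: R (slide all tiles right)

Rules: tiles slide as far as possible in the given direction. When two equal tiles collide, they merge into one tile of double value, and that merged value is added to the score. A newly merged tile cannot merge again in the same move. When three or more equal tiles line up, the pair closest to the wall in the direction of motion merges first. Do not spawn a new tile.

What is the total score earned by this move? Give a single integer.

Slide right:
row 0: [0, 4, 64, 8] -> [0, 4, 64, 8]  score +0 (running 0)
row 1: [32, 0, 0, 4] -> [0, 0, 32, 4]  score +0 (running 0)
row 2: [32, 16, 8, 32] -> [32, 16, 8, 32]  score +0 (running 0)
row 3: [32, 32, 2, 0] -> [0, 0, 64, 2]  score +64 (running 64)
Board after move:
 0  4 64  8
 0  0 32  4
32 16  8 32
 0  0 64  2

Answer: 64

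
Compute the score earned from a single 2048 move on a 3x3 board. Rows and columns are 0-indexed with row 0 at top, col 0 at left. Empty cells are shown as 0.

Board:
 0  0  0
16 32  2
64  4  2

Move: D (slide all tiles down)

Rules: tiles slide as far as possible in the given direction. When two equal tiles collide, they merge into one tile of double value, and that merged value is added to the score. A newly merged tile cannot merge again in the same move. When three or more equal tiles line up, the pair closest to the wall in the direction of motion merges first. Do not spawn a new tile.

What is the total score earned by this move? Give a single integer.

Slide down:
col 0: [0, 16, 64] -> [0, 16, 64]  score +0 (running 0)
col 1: [0, 32, 4] -> [0, 32, 4]  score +0 (running 0)
col 2: [0, 2, 2] -> [0, 0, 4]  score +4 (running 4)
Board after move:
 0  0  0
16 32  0
64  4  4

Answer: 4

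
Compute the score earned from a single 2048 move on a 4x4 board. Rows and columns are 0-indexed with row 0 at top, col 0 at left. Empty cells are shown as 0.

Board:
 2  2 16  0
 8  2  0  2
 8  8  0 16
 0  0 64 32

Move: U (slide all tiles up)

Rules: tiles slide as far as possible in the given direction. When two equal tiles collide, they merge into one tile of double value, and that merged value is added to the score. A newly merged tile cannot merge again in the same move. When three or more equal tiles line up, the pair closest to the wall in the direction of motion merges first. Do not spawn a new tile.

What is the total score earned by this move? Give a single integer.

Answer: 20

Derivation:
Slide up:
col 0: [2, 8, 8, 0] -> [2, 16, 0, 0]  score +16 (running 16)
col 1: [2, 2, 8, 0] -> [4, 8, 0, 0]  score +4 (running 20)
col 2: [16, 0, 0, 64] -> [16, 64, 0, 0]  score +0 (running 20)
col 3: [0, 2, 16, 32] -> [2, 16, 32, 0]  score +0 (running 20)
Board after move:
 2  4 16  2
16  8 64 16
 0  0  0 32
 0  0  0  0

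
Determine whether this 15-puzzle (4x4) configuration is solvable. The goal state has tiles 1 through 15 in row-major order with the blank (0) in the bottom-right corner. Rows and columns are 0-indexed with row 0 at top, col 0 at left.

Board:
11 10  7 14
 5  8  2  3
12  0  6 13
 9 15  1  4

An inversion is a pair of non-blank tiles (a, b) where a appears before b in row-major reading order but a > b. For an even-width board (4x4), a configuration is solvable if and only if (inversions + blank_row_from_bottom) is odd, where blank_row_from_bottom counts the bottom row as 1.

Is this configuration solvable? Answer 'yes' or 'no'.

Inversions: 59
Blank is in row 2 (0-indexed from top), which is row 2 counting from the bottom (bottom = 1).
59 + 2 = 61, which is odd, so the puzzle is solvable.

Answer: yes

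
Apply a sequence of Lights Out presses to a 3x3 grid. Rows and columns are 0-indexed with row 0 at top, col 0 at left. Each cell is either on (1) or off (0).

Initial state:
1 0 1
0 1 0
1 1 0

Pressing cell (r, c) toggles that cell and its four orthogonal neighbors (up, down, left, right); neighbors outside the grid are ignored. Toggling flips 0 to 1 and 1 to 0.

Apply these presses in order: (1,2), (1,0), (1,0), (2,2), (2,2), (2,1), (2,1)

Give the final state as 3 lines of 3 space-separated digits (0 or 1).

Answer: 1 0 0
0 0 1
1 1 1

Derivation:
After press 1 at (1,2):
1 0 0
0 0 1
1 1 1

After press 2 at (1,0):
0 0 0
1 1 1
0 1 1

After press 3 at (1,0):
1 0 0
0 0 1
1 1 1

After press 4 at (2,2):
1 0 0
0 0 0
1 0 0

After press 5 at (2,2):
1 0 0
0 0 1
1 1 1

After press 6 at (2,1):
1 0 0
0 1 1
0 0 0

After press 7 at (2,1):
1 0 0
0 0 1
1 1 1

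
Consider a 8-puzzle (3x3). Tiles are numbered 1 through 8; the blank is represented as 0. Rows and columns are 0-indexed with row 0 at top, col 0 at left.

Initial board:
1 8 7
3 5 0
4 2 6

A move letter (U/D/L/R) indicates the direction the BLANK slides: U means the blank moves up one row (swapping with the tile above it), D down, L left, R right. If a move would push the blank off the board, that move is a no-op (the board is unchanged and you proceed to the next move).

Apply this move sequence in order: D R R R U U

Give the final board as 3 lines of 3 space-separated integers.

Answer: 1 8 0
3 5 7
4 2 6

Derivation:
After move 1 (D):
1 8 7
3 5 6
4 2 0

After move 2 (R):
1 8 7
3 5 6
4 2 0

After move 3 (R):
1 8 7
3 5 6
4 2 0

After move 4 (R):
1 8 7
3 5 6
4 2 0

After move 5 (U):
1 8 7
3 5 0
4 2 6

After move 6 (U):
1 8 0
3 5 7
4 2 6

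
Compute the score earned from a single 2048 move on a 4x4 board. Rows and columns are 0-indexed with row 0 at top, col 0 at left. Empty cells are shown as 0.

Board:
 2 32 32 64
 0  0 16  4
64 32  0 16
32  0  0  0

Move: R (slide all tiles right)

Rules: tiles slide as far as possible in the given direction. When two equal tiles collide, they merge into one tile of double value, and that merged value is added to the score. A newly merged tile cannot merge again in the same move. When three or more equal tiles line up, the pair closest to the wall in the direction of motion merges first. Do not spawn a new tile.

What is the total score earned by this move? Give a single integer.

Answer: 64

Derivation:
Slide right:
row 0: [2, 32, 32, 64] -> [0, 2, 64, 64]  score +64 (running 64)
row 1: [0, 0, 16, 4] -> [0, 0, 16, 4]  score +0 (running 64)
row 2: [64, 32, 0, 16] -> [0, 64, 32, 16]  score +0 (running 64)
row 3: [32, 0, 0, 0] -> [0, 0, 0, 32]  score +0 (running 64)
Board after move:
 0  2 64 64
 0  0 16  4
 0 64 32 16
 0  0  0 32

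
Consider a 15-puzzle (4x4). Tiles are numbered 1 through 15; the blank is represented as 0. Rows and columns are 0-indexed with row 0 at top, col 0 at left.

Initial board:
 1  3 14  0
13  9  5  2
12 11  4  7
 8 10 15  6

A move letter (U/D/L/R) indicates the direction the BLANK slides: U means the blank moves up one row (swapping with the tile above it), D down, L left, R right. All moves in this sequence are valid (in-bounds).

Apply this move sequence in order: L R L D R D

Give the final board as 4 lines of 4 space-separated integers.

Answer:  1  3  5 14
13  9  2  7
12 11  4  0
 8 10 15  6

Derivation:
After move 1 (L):
 1  3  0 14
13  9  5  2
12 11  4  7
 8 10 15  6

After move 2 (R):
 1  3 14  0
13  9  5  2
12 11  4  7
 8 10 15  6

After move 3 (L):
 1  3  0 14
13  9  5  2
12 11  4  7
 8 10 15  6

After move 4 (D):
 1  3  5 14
13  9  0  2
12 11  4  7
 8 10 15  6

After move 5 (R):
 1  3  5 14
13  9  2  0
12 11  4  7
 8 10 15  6

After move 6 (D):
 1  3  5 14
13  9  2  7
12 11  4  0
 8 10 15  6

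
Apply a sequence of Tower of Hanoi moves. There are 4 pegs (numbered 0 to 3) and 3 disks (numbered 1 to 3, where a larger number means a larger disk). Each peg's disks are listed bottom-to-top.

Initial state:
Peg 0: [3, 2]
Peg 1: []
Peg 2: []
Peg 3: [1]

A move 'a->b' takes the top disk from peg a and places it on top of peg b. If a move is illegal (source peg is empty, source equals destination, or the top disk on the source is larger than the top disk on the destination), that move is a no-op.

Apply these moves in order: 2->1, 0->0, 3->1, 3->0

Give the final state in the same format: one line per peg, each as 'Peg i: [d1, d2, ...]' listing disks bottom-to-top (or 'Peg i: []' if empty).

After move 1 (2->1):
Peg 0: [3, 2]
Peg 1: []
Peg 2: []
Peg 3: [1]

After move 2 (0->0):
Peg 0: [3, 2]
Peg 1: []
Peg 2: []
Peg 3: [1]

After move 3 (3->1):
Peg 0: [3, 2]
Peg 1: [1]
Peg 2: []
Peg 3: []

After move 4 (3->0):
Peg 0: [3, 2]
Peg 1: [1]
Peg 2: []
Peg 3: []

Answer: Peg 0: [3, 2]
Peg 1: [1]
Peg 2: []
Peg 3: []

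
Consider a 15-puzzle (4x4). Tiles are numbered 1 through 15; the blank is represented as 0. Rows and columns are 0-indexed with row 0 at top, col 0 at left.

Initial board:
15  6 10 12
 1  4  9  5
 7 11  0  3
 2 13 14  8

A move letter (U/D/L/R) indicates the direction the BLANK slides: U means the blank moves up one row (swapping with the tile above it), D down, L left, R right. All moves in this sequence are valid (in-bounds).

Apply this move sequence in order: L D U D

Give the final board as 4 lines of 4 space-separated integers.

After move 1 (L):
15  6 10 12
 1  4  9  5
 7  0 11  3
 2 13 14  8

After move 2 (D):
15  6 10 12
 1  4  9  5
 7 13 11  3
 2  0 14  8

After move 3 (U):
15  6 10 12
 1  4  9  5
 7  0 11  3
 2 13 14  8

After move 4 (D):
15  6 10 12
 1  4  9  5
 7 13 11  3
 2  0 14  8

Answer: 15  6 10 12
 1  4  9  5
 7 13 11  3
 2  0 14  8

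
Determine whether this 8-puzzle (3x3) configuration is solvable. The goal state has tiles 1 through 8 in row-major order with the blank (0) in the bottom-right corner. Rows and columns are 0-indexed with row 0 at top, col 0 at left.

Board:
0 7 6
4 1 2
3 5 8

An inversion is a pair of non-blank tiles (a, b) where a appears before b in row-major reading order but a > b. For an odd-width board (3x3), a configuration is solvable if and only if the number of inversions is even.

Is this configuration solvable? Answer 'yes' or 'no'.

Answer: yes

Derivation:
Inversions (pairs i<j in row-major order where tile[i] > tile[j] > 0): 14
14 is even, so the puzzle is solvable.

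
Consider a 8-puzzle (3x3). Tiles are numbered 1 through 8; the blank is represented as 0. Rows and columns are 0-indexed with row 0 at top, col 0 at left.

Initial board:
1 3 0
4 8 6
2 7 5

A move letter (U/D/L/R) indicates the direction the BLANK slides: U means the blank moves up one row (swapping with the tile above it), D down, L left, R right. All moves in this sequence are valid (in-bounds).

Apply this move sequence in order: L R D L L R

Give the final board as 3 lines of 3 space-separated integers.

Answer: 1 3 6
4 0 8
2 7 5

Derivation:
After move 1 (L):
1 0 3
4 8 6
2 7 5

After move 2 (R):
1 3 0
4 8 6
2 7 5

After move 3 (D):
1 3 6
4 8 0
2 7 5

After move 4 (L):
1 3 6
4 0 8
2 7 5

After move 5 (L):
1 3 6
0 4 8
2 7 5

After move 6 (R):
1 3 6
4 0 8
2 7 5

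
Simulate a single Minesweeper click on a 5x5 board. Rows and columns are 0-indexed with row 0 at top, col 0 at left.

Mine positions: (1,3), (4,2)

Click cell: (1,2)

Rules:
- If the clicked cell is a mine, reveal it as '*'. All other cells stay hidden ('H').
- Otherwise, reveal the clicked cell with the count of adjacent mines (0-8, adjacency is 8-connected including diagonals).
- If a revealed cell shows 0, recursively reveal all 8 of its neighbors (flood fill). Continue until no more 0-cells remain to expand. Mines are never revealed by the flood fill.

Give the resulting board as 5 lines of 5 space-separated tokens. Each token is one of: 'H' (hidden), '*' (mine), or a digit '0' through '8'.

H H H H H
H H 1 H H
H H H H H
H H H H H
H H H H H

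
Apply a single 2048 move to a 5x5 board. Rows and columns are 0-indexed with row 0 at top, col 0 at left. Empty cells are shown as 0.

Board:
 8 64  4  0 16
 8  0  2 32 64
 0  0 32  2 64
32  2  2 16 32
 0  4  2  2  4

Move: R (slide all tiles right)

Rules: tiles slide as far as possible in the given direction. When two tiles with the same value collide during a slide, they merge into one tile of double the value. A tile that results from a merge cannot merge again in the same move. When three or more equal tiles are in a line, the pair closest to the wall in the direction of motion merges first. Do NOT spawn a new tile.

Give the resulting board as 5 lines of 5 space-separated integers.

Slide right:
row 0: [8, 64, 4, 0, 16] -> [0, 8, 64, 4, 16]
row 1: [8, 0, 2, 32, 64] -> [0, 8, 2, 32, 64]
row 2: [0, 0, 32, 2, 64] -> [0, 0, 32, 2, 64]
row 3: [32, 2, 2, 16, 32] -> [0, 32, 4, 16, 32]
row 4: [0, 4, 2, 2, 4] -> [0, 0, 4, 4, 4]

Answer:  0  8 64  4 16
 0  8  2 32 64
 0  0 32  2 64
 0 32  4 16 32
 0  0  4  4  4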